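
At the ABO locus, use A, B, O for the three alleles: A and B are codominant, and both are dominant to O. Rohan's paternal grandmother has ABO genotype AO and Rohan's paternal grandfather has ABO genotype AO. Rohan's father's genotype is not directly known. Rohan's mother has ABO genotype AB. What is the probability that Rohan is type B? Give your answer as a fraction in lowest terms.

Rohan's father's ABO genotype from AO × AO: 1/4 AA, 1/2 AO, 1/4 OO.
Crossing each possibility with the mother AB and summing P(type B): 1/4·0 + 1/2·1/4 + 1/4·1/2 = 1/4.

1/4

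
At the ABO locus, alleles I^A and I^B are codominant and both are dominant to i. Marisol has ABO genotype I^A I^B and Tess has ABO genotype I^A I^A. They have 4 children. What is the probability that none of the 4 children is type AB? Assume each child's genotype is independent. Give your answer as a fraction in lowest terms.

1/16

ABO cross I^A I^B × I^A I^A → 1/2 A, 1/2 AB.
So P(type AB) = 1/2 per child.
P(not type AB) = 1/2 for one child; (1/2)^4 = 1/16.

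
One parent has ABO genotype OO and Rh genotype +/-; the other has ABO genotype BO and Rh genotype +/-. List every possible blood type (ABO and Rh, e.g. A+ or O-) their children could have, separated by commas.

O+, O-, B+, B-

Gametes from OO × BO give offspring ABO genotypes BO, OO, i.e. phenotypes O, B.
Rh cross +/- × +/- → phenotypes Rh+, Rh-.
Combining independently: O+, O-, B+, B-.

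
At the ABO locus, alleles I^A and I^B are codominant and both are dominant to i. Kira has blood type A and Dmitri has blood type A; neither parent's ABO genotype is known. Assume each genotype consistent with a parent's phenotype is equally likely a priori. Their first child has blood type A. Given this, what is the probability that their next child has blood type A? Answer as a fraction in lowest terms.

Possible genotypes: Kira ∈ {I^A I^A, I^A i}; Dmitri ∈ {I^A I^A, I^A i}.
Weight each parental genotype pair by prior × P(type-A child):
  I^A I^A × I^A I^A: posterior weight 4/15; P(next child type A) = 1.
  I^A I^A × I^A i: posterior weight 4/15; P(next child type A) = 1.
  I^A i × I^A I^A: posterior weight 4/15; P(next child type A) = 1.
  I^A i × I^A i: posterior weight 1/5; P(next child type A) = 3/4.
Weighted sum = 19/20.

19/20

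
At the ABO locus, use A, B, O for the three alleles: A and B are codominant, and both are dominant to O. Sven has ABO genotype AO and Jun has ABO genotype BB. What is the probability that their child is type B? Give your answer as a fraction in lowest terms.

ABO cross AO × BB → offspring phenotypes: 1/2 B, 1/2 AB.
So P(type B) = 1/2.

1/2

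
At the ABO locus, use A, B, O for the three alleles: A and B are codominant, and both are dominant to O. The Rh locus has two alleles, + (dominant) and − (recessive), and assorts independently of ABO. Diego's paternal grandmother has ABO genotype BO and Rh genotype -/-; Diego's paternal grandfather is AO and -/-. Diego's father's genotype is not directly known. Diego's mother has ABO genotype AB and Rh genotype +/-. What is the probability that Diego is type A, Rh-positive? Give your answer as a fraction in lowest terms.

3/16

Diego's father's ABO genotype from BO × AO: 1/4 AB, 1/4 AO, 1/4 BO, 1/4 OO.
Crossing each possibility with the mother AB and summing P(type A): 1/4·1/4 + 1/4·1/2 + 1/4·1/4 + 1/4·1/2 = 3/8.
Similarly for Rh via the father's Rh distribution: P(Rh+) = 1/2.
Independent loci: 3/8 × 1/2 = 3/16.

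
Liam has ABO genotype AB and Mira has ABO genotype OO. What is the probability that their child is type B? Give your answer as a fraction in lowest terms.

ABO cross AB × OO → offspring phenotypes: 1/2 A, 1/2 B.
So P(type B) = 1/2.

1/2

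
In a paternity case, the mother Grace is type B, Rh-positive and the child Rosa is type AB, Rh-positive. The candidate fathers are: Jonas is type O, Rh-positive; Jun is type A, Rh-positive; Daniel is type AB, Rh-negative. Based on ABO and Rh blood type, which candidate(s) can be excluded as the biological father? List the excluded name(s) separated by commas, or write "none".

A candidate is excluded only if no genotype consistent with his phenotype could produce a type AB, Rh-positive child with a type B, Rh-positive mother.
Jonas (type O, Rh+): no genotype consistent with that phenotype can produce a type-AB Rh+ child with a type-B mother.

Jonas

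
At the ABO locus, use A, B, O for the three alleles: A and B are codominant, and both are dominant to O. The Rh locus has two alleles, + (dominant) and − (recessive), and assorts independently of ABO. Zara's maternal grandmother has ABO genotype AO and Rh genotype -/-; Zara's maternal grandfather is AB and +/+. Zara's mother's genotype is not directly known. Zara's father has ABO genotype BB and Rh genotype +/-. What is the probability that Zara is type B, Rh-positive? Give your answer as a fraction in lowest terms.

3/8

Zara's mother's ABO genotype from AO × AB: 1/4 AA, 1/4 AB, 1/4 AO, 1/4 BO.
Crossing each possibility with the father BB and summing P(type B): 1/4·0 + 1/4·1/2 + 1/4·1/2 + 1/4·1 = 1/2.
Similarly for Rh via the mother's Rh distribution: P(Rh+) = 3/4.
Independent loci: 1/2 × 3/4 = 3/8.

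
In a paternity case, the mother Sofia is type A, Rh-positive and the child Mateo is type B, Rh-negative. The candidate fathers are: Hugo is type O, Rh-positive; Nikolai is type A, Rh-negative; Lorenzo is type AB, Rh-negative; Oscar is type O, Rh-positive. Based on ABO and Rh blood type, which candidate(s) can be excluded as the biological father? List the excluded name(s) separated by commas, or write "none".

Hugo, Nikolai, Oscar

A candidate is excluded only if no genotype consistent with his phenotype could produce a type B, Rh-negative child with a type A, Rh-positive mother.
Hugo (type O, Rh+): no genotype consistent with that phenotype can produce a type-B Rh- child with a type-A mother.
Nikolai (type A, Rh-): no genotype consistent with that phenotype can produce a type-B Rh- child with a type-A mother.
Oscar (type O, Rh+): no genotype consistent with that phenotype can produce a type-B Rh- child with a type-A mother.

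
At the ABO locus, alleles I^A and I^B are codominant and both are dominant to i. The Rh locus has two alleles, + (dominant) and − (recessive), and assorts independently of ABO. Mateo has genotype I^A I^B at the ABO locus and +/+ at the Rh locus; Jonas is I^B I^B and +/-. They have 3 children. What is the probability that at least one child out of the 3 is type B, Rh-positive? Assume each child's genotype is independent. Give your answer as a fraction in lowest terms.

ABO cross I^A I^B × I^B I^B → 1/2 B, 1/2 AB.
Rh cross +/+ × +/- → 1 Rh+; so P(type B, Rh-positive) = 1/2 × 1 = 1/2 per child.
P(none) = (1/2)^3 = 1/8; P(at least one) = 1 − 1/8 = 7/8.

7/8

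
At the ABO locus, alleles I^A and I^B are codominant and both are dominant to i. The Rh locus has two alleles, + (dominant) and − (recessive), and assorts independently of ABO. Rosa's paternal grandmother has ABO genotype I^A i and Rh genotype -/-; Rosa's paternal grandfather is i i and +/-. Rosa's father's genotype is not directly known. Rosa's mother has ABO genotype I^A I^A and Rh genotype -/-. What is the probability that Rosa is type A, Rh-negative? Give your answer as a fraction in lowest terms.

Rosa's father's ABO genotype from I^A i × i i: 1/2 I^A i, 1/2 i i.
Crossing each possibility with the mother I^A I^A and summing P(type A): 1/2·1 + 1/2·1 = 1.
Similarly for Rh via the father's Rh distribution: P(Rh-) = 3/4.
Independent loci: 1 × 3/4 = 3/4.

3/4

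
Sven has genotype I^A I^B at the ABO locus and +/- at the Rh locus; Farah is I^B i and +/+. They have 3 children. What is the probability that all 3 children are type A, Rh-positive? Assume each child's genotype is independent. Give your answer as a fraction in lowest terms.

ABO cross I^A I^B × I^B i → 1/4 A, 1/2 B, 1/4 AB.
Rh cross +/- × +/+ → 1 Rh+; so P(type A, Rh-positive) = 1/4 × 1 = 1/4 per child.
All 3 independent: (1/4)^3 = 1/64.

1/64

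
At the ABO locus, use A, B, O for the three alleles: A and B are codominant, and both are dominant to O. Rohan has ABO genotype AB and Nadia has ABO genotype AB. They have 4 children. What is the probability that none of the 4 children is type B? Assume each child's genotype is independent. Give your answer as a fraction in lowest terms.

ABO cross AB × AB → 1/4 A, 1/4 B, 1/2 AB.
So P(type B) = 1/4 per child.
P(not type B) = 3/4 for one child; (3/4)^4 = 81/256.

81/256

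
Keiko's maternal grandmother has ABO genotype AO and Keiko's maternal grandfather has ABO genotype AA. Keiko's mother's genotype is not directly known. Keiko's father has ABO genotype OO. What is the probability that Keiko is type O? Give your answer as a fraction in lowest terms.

Keiko's mother's ABO genotype from AO × AA: 1/2 AA, 1/2 AO.
Crossing each possibility with the father OO and summing P(type O): 1/2·0 + 1/2·1/2 = 1/4.

1/4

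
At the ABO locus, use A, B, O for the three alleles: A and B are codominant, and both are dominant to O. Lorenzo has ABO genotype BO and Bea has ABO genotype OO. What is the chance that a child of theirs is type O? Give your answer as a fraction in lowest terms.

1/2

ABO cross BO × OO → offspring phenotypes: 1/2 O, 1/2 B.
So P(type O) = 1/2.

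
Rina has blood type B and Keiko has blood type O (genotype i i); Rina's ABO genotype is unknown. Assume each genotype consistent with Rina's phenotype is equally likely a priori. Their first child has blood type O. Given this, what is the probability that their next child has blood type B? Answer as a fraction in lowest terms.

Possible genotypes: Rina ∈ {I^B I^B, I^B i}; Keiko ∈ {i i}.
Weight each parental genotype pair by prior × P(type-O child):
  I^B i × i i: posterior weight 1; P(next child type B) = 1/2.
Weighted sum = 1/2.

1/2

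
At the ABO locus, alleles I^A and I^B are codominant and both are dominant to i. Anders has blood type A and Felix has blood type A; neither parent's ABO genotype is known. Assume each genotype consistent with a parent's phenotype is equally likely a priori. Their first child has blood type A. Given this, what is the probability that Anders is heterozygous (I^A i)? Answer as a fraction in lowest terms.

7/15

Possible genotypes: Anders ∈ {I^A I^A, I^A i}; Felix ∈ {I^A I^A, I^A i}.
Weight each parental genotype pair by prior × P(type-A child):
  I^A I^A × I^A I^A: posterior weight 4/15.
  I^A I^A × I^A i: posterior weight 4/15.
  I^A i × I^A I^A: posterior weight 4/15.
  I^A i × I^A i: posterior weight 1/5.
Sum the posterior weight over pairs where Anders is I^A i: 7/15.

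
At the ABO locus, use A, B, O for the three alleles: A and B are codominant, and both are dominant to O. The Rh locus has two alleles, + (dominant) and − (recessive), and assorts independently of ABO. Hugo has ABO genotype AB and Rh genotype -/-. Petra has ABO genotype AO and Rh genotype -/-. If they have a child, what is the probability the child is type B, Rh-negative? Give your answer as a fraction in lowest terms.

ABO cross AB × AO → offspring phenotypes: 1/2 A, 1/4 B, 1/4 AB.
Rh cross -/- × -/- → 1 Rh-.
Independent loci: P(type B, Rh-negative) = 1/4 × 1 = 1/4.

1/4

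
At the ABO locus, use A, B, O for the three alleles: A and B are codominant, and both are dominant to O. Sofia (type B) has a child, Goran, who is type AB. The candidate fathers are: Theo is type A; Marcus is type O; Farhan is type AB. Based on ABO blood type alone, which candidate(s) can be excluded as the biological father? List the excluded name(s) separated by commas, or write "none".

Marcus

A candidate is excluded only if no genotype consistent with his phenotype could produce a type AB child with a type B mother.
Marcus (type O): no genotype consistent with that phenotype can produce a type-AB child with a type-B mother.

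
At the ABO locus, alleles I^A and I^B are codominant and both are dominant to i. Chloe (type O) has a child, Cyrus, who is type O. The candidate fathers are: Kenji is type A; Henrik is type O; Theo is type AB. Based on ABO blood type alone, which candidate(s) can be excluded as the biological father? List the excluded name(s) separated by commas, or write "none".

A candidate is excluded only if no genotype consistent with his phenotype could produce a type O child with a type O mother.
Theo (type AB): no genotype consistent with that phenotype can produce a type-O child with a type-O mother.

Theo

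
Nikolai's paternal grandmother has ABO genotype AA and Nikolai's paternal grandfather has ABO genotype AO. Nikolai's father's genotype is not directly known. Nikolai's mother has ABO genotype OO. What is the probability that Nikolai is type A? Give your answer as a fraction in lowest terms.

Nikolai's father's ABO genotype from AA × AO: 1/2 AA, 1/2 AO.
Crossing each possibility with the mother OO and summing P(type A): 1/2·1 + 1/2·1/2 = 3/4.

3/4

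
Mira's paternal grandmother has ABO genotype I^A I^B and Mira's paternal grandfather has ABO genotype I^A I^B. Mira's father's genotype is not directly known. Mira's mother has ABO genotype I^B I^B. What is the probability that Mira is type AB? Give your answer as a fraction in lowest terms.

1/2

Mira's father's ABO genotype from I^A I^B × I^A I^B: 1/4 I^A I^A, 1/2 I^A I^B, 1/4 I^B I^B.
Crossing each possibility with the mother I^B I^B and summing P(type AB): 1/4·1 + 1/2·1/2 + 1/4·0 = 1/2.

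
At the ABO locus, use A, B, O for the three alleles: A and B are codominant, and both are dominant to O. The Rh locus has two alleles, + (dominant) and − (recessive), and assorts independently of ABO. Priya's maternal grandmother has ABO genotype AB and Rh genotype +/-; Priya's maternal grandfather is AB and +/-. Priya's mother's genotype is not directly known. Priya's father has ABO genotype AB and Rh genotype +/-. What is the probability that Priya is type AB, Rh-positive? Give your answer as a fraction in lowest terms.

Priya's mother's ABO genotype from AB × AB: 1/4 AA, 1/2 AB, 1/4 BB.
Crossing each possibility with the father AB and summing P(type AB): 1/4·1/2 + 1/2·1/2 + 1/4·1/2 = 1/2.
Similarly for Rh via the mother's Rh distribution: P(Rh+) = 3/4.
Independent loci: 1/2 × 3/4 = 3/8.

3/8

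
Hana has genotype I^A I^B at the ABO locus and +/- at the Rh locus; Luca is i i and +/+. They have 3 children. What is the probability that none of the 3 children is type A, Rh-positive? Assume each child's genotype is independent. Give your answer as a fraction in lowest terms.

ABO cross I^A I^B × i i → 1/2 A, 1/2 B.
Rh cross +/- × +/+ → 1 Rh+; so P(type A, Rh-positive) = 1/2 × 1 = 1/2 per child.
P(not type A, Rh-positive) = 1/2 for one child; (1/2)^3 = 1/8.

1/8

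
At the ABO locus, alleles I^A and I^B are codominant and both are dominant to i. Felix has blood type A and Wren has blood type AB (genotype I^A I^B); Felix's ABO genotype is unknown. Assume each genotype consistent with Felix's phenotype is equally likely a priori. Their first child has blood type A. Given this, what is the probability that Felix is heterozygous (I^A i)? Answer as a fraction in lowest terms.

1/2

Possible genotypes: Felix ∈ {I^A I^A, I^A i}; Wren ∈ {I^A I^B}.
Weight each parental genotype pair by prior × P(type-A child):
  I^A I^A × I^A I^B: posterior weight 1/2.
  I^A i × I^A I^B: posterior weight 1/2.
Sum the posterior weight over pairs where Felix is I^A i: 1/2.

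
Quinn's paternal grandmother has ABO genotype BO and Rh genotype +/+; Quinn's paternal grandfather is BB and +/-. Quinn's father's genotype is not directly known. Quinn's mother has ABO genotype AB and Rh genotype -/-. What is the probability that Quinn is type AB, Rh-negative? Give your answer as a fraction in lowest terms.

3/32

Quinn's father's ABO genotype from BO × BB: 1/2 BB, 1/2 BO.
Crossing each possibility with the mother AB and summing P(type AB): 1/2·1/2 + 1/2·1/4 = 3/8.
Similarly for Rh via the father's Rh distribution: P(Rh-) = 1/4.
Independent loci: 3/8 × 1/4 = 3/32.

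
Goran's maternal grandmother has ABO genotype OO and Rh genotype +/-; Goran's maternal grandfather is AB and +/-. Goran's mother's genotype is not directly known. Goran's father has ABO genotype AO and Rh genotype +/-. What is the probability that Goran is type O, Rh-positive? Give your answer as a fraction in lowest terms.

3/16

Goran's mother's ABO genotype from OO × AB: 1/2 AO, 1/2 BO.
Crossing each possibility with the father AO and summing P(type O): 1/2·1/4 + 1/2·1/4 = 1/4.
Similarly for Rh via the mother's Rh distribution: P(Rh+) = 3/4.
Independent loci: 1/4 × 3/4 = 3/16.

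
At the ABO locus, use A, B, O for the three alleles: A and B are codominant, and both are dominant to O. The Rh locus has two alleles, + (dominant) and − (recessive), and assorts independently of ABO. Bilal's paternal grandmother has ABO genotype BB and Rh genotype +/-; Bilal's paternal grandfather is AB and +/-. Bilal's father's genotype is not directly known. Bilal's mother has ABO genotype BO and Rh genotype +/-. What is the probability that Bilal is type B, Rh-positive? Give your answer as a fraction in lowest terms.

Bilal's father's ABO genotype from BB × AB: 1/2 AB, 1/2 BB.
Crossing each possibility with the mother BO and summing P(type B): 1/2·1/2 + 1/2·1 = 3/4.
Similarly for Rh via the father's Rh distribution: P(Rh+) = 3/4.
Independent loci: 3/4 × 3/4 = 9/16.

9/16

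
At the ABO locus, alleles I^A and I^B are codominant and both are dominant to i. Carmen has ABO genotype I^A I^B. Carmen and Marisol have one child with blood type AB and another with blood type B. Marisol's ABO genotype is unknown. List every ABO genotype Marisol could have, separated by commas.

I^A I^B, I^A i, I^B I^B, I^B i

For each candidate genotype of Marisol, check whether crossing it with I^A I^B can produce every observed child phenotype.
  I^A I^A → possible child types {A, AB} ✗
  I^A I^B → possible child types {A, B, AB} ✓
  I^A i → possible child types {A, B, AB} ✓
  I^B I^B → possible child types {B, AB} ✓
  I^B i → possible child types {A, B, AB} ✓
  i i → possible child types {A, B} ✗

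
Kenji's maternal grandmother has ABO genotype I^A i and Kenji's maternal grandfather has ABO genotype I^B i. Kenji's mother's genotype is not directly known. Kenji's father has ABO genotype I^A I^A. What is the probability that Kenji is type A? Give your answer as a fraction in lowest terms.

3/4

Kenji's mother's ABO genotype from I^A i × I^B i: 1/4 I^A I^B, 1/4 I^A i, 1/4 I^B i, 1/4 i i.
Crossing each possibility with the father I^A I^A and summing P(type A): 1/4·1/2 + 1/4·1 + 1/4·1/2 + 1/4·1 = 3/4.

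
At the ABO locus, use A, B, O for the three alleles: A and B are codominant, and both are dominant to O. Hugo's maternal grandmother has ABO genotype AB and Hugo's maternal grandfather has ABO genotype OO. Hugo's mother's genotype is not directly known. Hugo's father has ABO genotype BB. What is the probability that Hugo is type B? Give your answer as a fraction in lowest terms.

Hugo's mother's ABO genotype from AB × OO: 1/2 AO, 1/2 BO.
Crossing each possibility with the father BB and summing P(type B): 1/2·1/2 + 1/2·1 = 3/4.

3/4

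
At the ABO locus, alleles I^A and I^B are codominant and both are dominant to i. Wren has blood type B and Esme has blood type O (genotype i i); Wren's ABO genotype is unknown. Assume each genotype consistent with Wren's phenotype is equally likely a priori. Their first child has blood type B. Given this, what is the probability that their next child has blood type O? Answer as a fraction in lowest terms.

Possible genotypes: Wren ∈ {I^B I^B, I^B i}; Esme ∈ {i i}.
Weight each parental genotype pair by prior × P(type-B child):
  I^B I^B × i i: posterior weight 2/3; P(next child type O) = 0.
  I^B i × i i: posterior weight 1/3; P(next child type O) = 1/2.
Weighted sum = 1/6.

1/6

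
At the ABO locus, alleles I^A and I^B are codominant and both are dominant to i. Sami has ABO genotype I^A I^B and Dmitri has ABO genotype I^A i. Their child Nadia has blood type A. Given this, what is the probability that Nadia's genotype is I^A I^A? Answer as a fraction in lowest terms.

1/2

Cross I^A I^B × I^A i → 1/4 I^A I^A, 1/4 I^A I^B, 1/4 I^A i, 1/4 I^B i.
Type-A genotypes among offspring: I^A I^A (1/4), I^A i (1/4); total 1/2.
P(I^A I^A | type A) = (1/4) / (1/2) = 1/2.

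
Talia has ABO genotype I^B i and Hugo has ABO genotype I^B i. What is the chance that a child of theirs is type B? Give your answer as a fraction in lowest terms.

ABO cross I^B i × I^B i → offspring phenotypes: 1/4 O, 3/4 B.
So P(type B) = 3/4.

3/4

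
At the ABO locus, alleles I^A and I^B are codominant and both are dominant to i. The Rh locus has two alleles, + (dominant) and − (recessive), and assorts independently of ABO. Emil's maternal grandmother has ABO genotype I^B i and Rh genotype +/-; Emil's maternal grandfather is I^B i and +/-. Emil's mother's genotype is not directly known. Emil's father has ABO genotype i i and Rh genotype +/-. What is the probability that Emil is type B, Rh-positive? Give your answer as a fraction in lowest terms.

3/8

Emil's mother's ABO genotype from I^B i × I^B i: 1/4 I^B I^B, 1/2 I^B i, 1/4 i i.
Crossing each possibility with the father i i and summing P(type B): 1/4·1 + 1/2·1/2 + 1/4·0 = 1/2.
Similarly for Rh via the mother's Rh distribution: P(Rh+) = 3/4.
Independent loci: 1/2 × 3/4 = 3/8.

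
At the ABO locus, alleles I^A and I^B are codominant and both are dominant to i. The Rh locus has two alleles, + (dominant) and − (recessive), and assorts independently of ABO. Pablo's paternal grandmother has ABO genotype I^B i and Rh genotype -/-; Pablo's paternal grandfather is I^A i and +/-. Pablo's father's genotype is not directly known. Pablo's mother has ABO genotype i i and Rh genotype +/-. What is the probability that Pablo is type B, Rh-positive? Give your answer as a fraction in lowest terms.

5/32

Pablo's father's ABO genotype from I^B i × I^A i: 1/4 I^A I^B, 1/4 I^A i, 1/4 I^B i, 1/4 i i.
Crossing each possibility with the mother i i and summing P(type B): 1/4·1/2 + 1/4·0 + 1/4·1/2 + 1/4·0 = 1/4.
Similarly for Rh via the father's Rh distribution: P(Rh+) = 5/8.
Independent loci: 1/4 × 5/8 = 5/32.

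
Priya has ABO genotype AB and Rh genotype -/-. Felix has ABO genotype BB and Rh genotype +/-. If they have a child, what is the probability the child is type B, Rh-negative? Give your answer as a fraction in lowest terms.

1/4

ABO cross AB × BB → offspring phenotypes: 1/2 B, 1/2 AB.
Rh cross -/- × +/- → 1/2 Rh+, 1/2 Rh-.
Independent loci: P(type B, Rh-negative) = 1/2 × 1/2 = 1/4.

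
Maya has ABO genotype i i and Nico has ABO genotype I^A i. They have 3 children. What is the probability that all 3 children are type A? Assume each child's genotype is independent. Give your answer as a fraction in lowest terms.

1/8

ABO cross i i × I^A i → 1/2 O, 1/2 A.
So P(type A) = 1/2 per child.
All 3 independent: (1/2)^3 = 1/8.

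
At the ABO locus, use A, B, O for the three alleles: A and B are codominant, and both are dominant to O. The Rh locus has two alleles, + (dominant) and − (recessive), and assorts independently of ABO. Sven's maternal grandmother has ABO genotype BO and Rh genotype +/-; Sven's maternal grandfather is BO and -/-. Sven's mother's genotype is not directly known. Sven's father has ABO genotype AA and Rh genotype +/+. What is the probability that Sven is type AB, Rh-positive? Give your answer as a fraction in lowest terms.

Sven's mother's ABO genotype from BO × BO: 1/4 BB, 1/2 BO, 1/4 OO.
Crossing each possibility with the father AA and summing P(type AB): 1/4·1 + 1/2·1/2 + 1/4·0 = 1/2.
Similarly for Rh via the mother's Rh distribution: P(Rh+) = 1.
Independent loci: 1/2 × 1 = 1/2.

1/2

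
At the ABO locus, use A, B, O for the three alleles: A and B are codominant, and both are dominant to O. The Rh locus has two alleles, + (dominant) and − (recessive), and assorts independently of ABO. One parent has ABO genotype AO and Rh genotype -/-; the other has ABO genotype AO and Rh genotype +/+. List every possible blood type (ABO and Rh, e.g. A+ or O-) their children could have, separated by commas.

Gametes from AO × AO give offspring ABO genotypes AA, AO, OO, i.e. phenotypes O, A.
Rh cross -/- × +/+ → phenotypes Rh+.
Combining independently: O+, A+.

O+, A+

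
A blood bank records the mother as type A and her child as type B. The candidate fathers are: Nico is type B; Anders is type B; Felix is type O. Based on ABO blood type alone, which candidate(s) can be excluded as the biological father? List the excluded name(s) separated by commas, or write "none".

A candidate is excluded only if no genotype consistent with his phenotype could produce a type B child with a type A mother.
Felix (type O): no genotype consistent with that phenotype can produce a type-B child with a type-A mother.

Felix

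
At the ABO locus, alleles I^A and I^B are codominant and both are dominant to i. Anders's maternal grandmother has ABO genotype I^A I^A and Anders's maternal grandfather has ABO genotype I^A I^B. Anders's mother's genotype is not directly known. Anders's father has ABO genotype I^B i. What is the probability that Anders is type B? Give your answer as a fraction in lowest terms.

Anders's mother's ABO genotype from I^A I^A × I^A I^B: 1/2 I^A I^A, 1/2 I^A I^B.
Crossing each possibility with the father I^B i and summing P(type B): 1/2·0 + 1/2·1/2 = 1/4.

1/4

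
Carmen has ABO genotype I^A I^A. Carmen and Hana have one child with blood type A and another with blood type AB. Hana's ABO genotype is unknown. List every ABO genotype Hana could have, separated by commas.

I^A I^B, I^B i

For each candidate genotype of Hana, check whether crossing it with I^A I^A can produce every observed child phenotype.
  I^A I^A → possible child types {A} ✗
  I^A I^B → possible child types {A, AB} ✓
  I^A i → possible child types {A} ✗
  I^B I^B → possible child types {AB} ✗
  I^B i → possible child types {A, AB} ✓
  i i → possible child types {A} ✗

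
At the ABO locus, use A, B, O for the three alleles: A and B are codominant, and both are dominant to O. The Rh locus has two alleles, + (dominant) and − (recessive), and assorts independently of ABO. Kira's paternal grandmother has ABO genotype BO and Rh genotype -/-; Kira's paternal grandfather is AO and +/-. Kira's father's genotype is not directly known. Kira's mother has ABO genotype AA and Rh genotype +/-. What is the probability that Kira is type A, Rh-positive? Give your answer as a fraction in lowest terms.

Kira's father's ABO genotype from BO × AO: 1/4 AB, 1/4 AO, 1/4 BO, 1/4 OO.
Crossing each possibility with the mother AA and summing P(type A): 1/4·1/2 + 1/4·1 + 1/4·1/2 + 1/4·1 = 3/4.
Similarly for Rh via the father's Rh distribution: P(Rh+) = 5/8.
Independent loci: 3/4 × 5/8 = 15/32.

15/32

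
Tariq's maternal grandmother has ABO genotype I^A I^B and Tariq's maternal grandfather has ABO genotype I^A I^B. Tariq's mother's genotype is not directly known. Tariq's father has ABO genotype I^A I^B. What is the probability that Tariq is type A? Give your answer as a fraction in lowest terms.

1/4

Tariq's mother's ABO genotype from I^A I^B × I^A I^B: 1/4 I^A I^A, 1/2 I^A I^B, 1/4 I^B I^B.
Crossing each possibility with the father I^A I^B and summing P(type A): 1/4·1/2 + 1/2·1/4 + 1/4·0 = 1/4.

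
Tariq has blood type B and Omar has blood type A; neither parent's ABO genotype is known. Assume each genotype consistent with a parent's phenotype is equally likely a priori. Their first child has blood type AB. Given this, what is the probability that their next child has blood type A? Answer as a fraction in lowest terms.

5/36

Possible genotypes: Tariq ∈ {BB, BO}; Omar ∈ {AA, AO}.
Weight each parental genotype pair by prior × P(type-AB child):
  BB × AA: posterior weight 4/9; P(next child type A) = 0.
  BB × AO: posterior weight 2/9; P(next child type A) = 0.
  BO × AA: posterior weight 2/9; P(next child type A) = 1/2.
  BO × AO: posterior weight 1/9; P(next child type A) = 1/4.
Weighted sum = 5/36.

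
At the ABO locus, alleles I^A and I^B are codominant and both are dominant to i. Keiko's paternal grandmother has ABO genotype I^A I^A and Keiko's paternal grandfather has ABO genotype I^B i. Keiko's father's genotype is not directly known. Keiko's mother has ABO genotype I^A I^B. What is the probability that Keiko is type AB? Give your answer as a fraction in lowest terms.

Keiko's father's ABO genotype from I^A I^A × I^B i: 1/2 I^A I^B, 1/2 I^A i.
Crossing each possibility with the mother I^A I^B and summing P(type AB): 1/2·1/2 + 1/2·1/4 = 3/8.

3/8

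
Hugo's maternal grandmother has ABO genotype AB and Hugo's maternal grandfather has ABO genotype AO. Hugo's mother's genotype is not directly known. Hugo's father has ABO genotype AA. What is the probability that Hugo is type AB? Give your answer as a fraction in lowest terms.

1/4

Hugo's mother's ABO genotype from AB × AO: 1/4 AA, 1/4 AB, 1/4 AO, 1/4 BO.
Crossing each possibility with the father AA and summing P(type AB): 1/4·0 + 1/4·1/2 + 1/4·0 + 1/4·1/2 = 1/4.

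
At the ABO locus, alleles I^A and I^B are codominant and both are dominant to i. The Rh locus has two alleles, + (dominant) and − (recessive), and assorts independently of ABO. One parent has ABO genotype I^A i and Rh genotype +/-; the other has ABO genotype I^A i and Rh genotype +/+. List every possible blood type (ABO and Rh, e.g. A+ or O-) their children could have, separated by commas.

Gametes from I^A i × I^A i give offspring ABO genotypes I^A I^A, I^A i, i i, i.e. phenotypes O, A.
Rh cross +/- × +/+ → phenotypes Rh+.
Combining independently: O+, A+.

O+, A+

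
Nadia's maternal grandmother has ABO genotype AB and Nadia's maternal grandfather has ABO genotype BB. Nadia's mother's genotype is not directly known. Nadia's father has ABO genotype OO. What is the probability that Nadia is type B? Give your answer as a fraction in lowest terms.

3/4

Nadia's mother's ABO genotype from AB × BB: 1/2 AB, 1/2 BB.
Crossing each possibility with the father OO and summing P(type B): 1/2·1/2 + 1/2·1 = 3/4.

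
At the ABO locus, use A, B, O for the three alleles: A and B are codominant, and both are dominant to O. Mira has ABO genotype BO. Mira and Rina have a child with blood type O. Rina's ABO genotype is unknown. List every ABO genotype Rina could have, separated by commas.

For each candidate genotype of Rina, check whether crossing it with BO can produce every observed child phenotype.
  AA → possible child types {A, AB} ✗
  AB → possible child types {A, B, AB} ✗
  AO → possible child types {O, A, B, AB} ✓
  BB → possible child types {B} ✗
  BO → possible child types {O, B} ✓
  OO → possible child types {O, B} ✓

AO, BO, OO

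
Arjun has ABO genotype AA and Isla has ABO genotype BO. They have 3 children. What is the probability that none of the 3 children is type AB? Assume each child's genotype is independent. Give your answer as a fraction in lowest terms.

1/8

ABO cross AA × BO → 1/2 A, 1/2 AB.
So P(type AB) = 1/2 per child.
P(not type AB) = 1/2 for one child; (1/2)^3 = 1/8.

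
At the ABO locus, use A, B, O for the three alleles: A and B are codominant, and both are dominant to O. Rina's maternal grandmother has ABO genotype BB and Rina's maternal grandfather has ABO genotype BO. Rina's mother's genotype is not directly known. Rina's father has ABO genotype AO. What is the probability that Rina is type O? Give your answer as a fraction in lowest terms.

1/8

Rina's mother's ABO genotype from BB × BO: 1/2 BB, 1/2 BO.
Crossing each possibility with the father AO and summing P(type O): 1/2·0 + 1/2·1/4 = 1/8.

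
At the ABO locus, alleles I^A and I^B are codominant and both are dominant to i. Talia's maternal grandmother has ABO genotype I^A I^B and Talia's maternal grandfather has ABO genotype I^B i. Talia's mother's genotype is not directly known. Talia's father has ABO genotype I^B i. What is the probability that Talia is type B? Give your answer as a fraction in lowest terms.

Talia's mother's ABO genotype from I^A I^B × I^B i: 1/4 I^A I^B, 1/4 I^A i, 1/4 I^B I^B, 1/4 I^B i.
Crossing each possibility with the father I^B i and summing P(type B): 1/4·1/2 + 1/4·1/4 + 1/4·1 + 1/4·3/4 = 5/8.

5/8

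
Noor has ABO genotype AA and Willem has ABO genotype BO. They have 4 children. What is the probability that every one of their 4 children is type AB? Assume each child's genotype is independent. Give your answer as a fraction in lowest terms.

ABO cross AA × BO → 1/2 A, 1/2 AB.
So P(type AB) = 1/2 per child.
All 4 independent: (1/2)^4 = 1/16.

1/16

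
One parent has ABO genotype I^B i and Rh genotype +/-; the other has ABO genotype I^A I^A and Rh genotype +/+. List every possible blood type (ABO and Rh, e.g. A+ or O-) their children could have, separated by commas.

Gametes from I^B i × I^A I^A give offspring ABO genotypes I^A I^B, I^A i, i.e. phenotypes A, AB.
Rh cross +/- × +/+ → phenotypes Rh+.
Combining independently: A+, AB+.

A+, AB+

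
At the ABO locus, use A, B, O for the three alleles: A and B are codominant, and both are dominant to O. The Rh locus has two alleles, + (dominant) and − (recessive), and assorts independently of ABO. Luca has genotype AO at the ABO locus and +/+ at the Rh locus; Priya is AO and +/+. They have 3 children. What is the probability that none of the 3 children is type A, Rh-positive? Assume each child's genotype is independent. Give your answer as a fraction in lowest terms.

ABO cross AO × AO → 1/4 O, 3/4 A.
Rh cross +/+ × +/+ → 1 Rh+; so P(type A, Rh-positive) = 3/4 × 1 = 3/4 per child.
P(not type A, Rh-positive) = 1/4 for one child; (1/4)^3 = 1/64.

1/64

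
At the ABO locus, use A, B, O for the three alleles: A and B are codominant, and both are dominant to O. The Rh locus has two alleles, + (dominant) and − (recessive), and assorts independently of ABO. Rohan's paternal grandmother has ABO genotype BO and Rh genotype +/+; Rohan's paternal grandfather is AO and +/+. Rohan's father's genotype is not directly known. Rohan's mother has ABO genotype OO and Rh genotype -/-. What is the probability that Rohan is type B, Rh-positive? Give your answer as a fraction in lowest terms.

Rohan's father's ABO genotype from BO × AO: 1/4 AB, 1/4 AO, 1/4 BO, 1/4 OO.
Crossing each possibility with the mother OO and summing P(type B): 1/4·1/2 + 1/4·0 + 1/4·1/2 + 1/4·0 = 1/4.
Similarly for Rh via the father's Rh distribution: P(Rh+) = 1.
Independent loci: 1/4 × 1 = 1/4.

1/4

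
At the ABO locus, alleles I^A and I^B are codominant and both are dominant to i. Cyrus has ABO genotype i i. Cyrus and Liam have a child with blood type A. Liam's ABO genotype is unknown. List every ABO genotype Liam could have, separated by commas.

For each candidate genotype of Liam, check whether crossing it with i i can produce every observed child phenotype.
  I^A I^A → possible child types {A} ✓
  I^A I^B → possible child types {A, B} ✓
  I^A i → possible child types {O, A} ✓
  I^B I^B → possible child types {B} ✗
  I^B i → possible child types {O, B} ✗
  i i → possible child types {O} ✗

I^A I^A, I^A I^B, I^A i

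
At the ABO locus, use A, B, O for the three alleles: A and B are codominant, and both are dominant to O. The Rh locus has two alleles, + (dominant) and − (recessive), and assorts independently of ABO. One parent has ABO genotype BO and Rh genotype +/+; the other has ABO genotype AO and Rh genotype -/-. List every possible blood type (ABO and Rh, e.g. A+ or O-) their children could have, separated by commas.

O+, A+, B+, AB+

Gametes from BO × AO give offspring ABO genotypes AB, AO, BO, OO, i.e. phenotypes O, A, B, AB.
Rh cross +/+ × -/- → phenotypes Rh+.
Combining independently: O+, A+, B+, AB+.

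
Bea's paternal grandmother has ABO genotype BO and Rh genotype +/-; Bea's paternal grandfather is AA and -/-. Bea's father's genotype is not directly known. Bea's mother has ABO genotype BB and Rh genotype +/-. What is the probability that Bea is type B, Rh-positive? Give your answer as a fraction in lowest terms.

Bea's father's ABO genotype from BO × AA: 1/2 AB, 1/2 AO.
Crossing each possibility with the mother BB and summing P(type B): 1/2·1/2 + 1/2·1/2 = 1/2.
Similarly for Rh via the father's Rh distribution: P(Rh+) = 5/8.
Independent loci: 1/2 × 5/8 = 5/16.

5/16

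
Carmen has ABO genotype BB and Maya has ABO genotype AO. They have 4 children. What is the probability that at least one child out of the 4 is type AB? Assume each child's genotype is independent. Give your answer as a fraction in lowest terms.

ABO cross BB × AO → 1/2 B, 1/2 AB.
So P(type AB) = 1/2 per child.
P(none) = (1/2)^4 = 1/16; P(at least one) = 1 − 1/16 = 15/16.

15/16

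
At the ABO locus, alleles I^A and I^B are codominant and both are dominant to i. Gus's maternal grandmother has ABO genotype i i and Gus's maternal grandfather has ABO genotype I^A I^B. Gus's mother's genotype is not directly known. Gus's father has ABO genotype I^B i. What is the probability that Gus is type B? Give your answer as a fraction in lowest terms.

1/2

Gus's mother's ABO genotype from i i × I^A I^B: 1/2 I^A i, 1/2 I^B i.
Crossing each possibility with the father I^B i and summing P(type B): 1/2·1/4 + 1/2·3/4 = 1/2.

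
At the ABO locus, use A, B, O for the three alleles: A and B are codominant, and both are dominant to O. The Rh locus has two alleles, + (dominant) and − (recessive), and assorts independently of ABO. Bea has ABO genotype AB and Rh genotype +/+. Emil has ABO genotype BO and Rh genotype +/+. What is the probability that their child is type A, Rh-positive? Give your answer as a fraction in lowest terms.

ABO cross AB × BO → offspring phenotypes: 1/4 A, 1/2 B, 1/4 AB.
Rh cross +/+ × +/+ → 1 Rh+.
Independent loci: P(type A, Rh-positive) = 1/4 × 1 = 1/4.

1/4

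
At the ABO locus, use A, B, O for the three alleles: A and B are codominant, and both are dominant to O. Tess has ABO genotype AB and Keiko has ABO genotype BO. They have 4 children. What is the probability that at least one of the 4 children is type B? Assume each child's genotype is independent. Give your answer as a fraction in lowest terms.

ABO cross AB × BO → 1/4 A, 1/2 B, 1/4 AB.
So P(type B) = 1/2 per child.
P(none) = (1/2)^4 = 1/16; P(at least one) = 1 − 1/16 = 15/16.

15/16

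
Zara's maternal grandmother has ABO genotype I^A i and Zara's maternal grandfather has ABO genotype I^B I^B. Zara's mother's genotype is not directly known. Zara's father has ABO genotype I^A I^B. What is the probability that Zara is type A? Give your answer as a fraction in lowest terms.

1/4

Zara's mother's ABO genotype from I^A i × I^B I^B: 1/2 I^A I^B, 1/2 I^B i.
Crossing each possibility with the father I^A I^B and summing P(type A): 1/2·1/4 + 1/2·1/4 = 1/4.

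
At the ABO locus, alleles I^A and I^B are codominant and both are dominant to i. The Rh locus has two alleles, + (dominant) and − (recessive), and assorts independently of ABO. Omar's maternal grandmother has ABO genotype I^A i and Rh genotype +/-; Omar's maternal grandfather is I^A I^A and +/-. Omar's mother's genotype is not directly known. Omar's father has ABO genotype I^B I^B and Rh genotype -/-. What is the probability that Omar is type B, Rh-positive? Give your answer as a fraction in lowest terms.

1/8

Omar's mother's ABO genotype from I^A i × I^A I^A: 1/2 I^A I^A, 1/2 I^A i.
Crossing each possibility with the father I^B I^B and summing P(type B): 1/2·0 + 1/2·1/2 = 1/4.
Similarly for Rh via the mother's Rh distribution: P(Rh+) = 1/2.
Independent loci: 1/4 × 1/2 = 1/8.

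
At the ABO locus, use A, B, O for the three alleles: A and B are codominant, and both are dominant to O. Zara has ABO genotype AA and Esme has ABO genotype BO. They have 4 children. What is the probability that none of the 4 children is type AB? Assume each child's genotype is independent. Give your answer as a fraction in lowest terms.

1/16

ABO cross AA × BO → 1/2 A, 1/2 AB.
So P(type AB) = 1/2 per child.
P(not type AB) = 1/2 for one child; (1/2)^4 = 1/16.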